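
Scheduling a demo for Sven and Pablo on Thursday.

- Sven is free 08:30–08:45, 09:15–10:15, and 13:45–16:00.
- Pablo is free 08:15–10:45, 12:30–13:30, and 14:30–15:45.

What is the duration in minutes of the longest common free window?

Sven ∩ Pablo: 08:30–08:45, 09:15–10:15, 14:30–15:45.
Common window lengths: 15, 60, 75 min; longest is 75.

75 minutes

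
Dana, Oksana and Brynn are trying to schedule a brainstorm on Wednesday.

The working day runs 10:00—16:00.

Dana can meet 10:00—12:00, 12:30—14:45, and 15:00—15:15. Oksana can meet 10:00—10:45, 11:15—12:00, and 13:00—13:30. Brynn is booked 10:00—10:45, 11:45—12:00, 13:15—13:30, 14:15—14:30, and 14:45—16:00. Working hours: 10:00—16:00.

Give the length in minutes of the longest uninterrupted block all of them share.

Brynn free within 10:00–16:00: 10:45–11:45, 12:00–13:15, 13:30–14:15, 14:30–14:45.
Dana ∩ Oksana: 10:00–10:45, 11:15–12:00, 13:00–13:30.
Dana ∩ Oksana ∩ Brynn: 11:15–11:45, 13:00–13:15.
Common window lengths: 30, 15 min; longest is 30.

30 minutes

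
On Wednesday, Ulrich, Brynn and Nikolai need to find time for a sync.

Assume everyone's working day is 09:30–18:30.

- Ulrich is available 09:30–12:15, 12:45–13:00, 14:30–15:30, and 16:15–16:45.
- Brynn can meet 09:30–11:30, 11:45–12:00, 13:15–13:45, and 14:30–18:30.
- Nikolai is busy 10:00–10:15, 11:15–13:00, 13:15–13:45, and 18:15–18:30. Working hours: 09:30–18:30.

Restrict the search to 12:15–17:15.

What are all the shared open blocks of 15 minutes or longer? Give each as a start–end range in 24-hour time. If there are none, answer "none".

Nikolai free within 09:30–18:30: 09:30–10:00, 10:15–11:15, 13:00–13:15, 13:45–18:15.
Ulrich ∩ Brynn: 09:30–11:30, 11:45–12:00, 14:30–15:30, 16:15–16:45.
Ulrich ∩ Brynn ∩ Nikolai: 09:30–10:00, 10:15–11:15, 14:30–15:30, 16:15–16:45.
Restricted to 12:15–17:15: 14:30–15:30, 16:15–16:45.
Windows ≥ 15 min: 14:30–15:30, 16:15–16:45.

14:30–15:30, 16:15–16:45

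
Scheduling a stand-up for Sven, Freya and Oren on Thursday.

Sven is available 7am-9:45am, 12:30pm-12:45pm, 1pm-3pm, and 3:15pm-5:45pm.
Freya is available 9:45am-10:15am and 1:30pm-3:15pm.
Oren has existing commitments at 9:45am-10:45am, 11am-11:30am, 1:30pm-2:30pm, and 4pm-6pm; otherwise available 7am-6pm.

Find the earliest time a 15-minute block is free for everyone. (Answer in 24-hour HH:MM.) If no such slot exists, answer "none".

Oren free within 07:00–18:00: 07:00–09:45, 10:45–11:00, 11:30–13:30, 14:30–16:00.
Sven ∩ Freya: 13:30–15:00.
Sven ∩ Freya ∩ Oren: 14:30–15:00.
Windows ≥ 15 min: 14:30–15:00.
Earliest such window starts at 14:30.

14:30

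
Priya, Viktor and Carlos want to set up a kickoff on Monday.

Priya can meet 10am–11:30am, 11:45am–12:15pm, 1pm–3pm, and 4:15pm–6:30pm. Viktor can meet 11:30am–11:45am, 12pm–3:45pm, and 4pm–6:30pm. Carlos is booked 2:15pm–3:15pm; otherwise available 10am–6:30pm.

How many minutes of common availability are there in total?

225 minutes

Carlos free within 10:00–18:30: 10:00–14:15, 15:15–18:30.
Priya ∩ Viktor: 12:00–12:15, 13:00–15:00, 16:15–18:30.
Priya ∩ Viktor ∩ Carlos: 12:00–12:15, 13:00–14:15, 16:15–18:30.
Total common minutes: 15 + 75 + 135 = 225.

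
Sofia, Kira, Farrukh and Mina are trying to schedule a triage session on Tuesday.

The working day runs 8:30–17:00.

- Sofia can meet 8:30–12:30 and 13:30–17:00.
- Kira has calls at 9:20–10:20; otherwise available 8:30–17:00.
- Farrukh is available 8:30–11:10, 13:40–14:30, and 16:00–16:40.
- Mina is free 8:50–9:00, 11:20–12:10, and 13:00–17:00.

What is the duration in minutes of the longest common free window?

50 minutes

Kira free within 08:30–17:00: 08:30–09:20, 10:20–17:00.
Sofia ∩ Kira: 08:30–09:20, 10:20–12:30, 13:30–17:00.
Sofia ∩ Kira ∩ Farrukh: 08:30–09:20, 10:20–11:10, 13:40–14:30, 16:00–16:40.
Sofia ∩ Kira ∩ Farrukh ∩ Mina: 08:50–09:00, 13:40–14:30, 16:00–16:40.
Common window lengths: 10, 50, 40 min; longest is 50.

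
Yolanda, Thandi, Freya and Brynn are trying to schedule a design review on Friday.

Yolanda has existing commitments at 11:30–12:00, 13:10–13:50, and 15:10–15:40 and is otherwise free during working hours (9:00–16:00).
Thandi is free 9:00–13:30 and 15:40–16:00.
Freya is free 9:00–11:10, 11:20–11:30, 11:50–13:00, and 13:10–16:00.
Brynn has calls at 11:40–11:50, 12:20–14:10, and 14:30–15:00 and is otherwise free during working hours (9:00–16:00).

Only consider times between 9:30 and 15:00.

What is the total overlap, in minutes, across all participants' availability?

130 minutes

Yolanda free within 09:00–16:00: 09:00–11:30, 12:00–13:10, 13:50–15:10, 15:40–16:00.
Brynn free within 09:00–16:00: 09:00–11:40, 11:50–12:20, 14:10–14:30, 15:00–16:00.
Yolanda ∩ Thandi: 09:00–11:30, 12:00–13:10, 15:40–16:00.
Yolanda ∩ Thandi ∩ Freya: 09:00–11:10, 11:20–11:30, 12:00–13:00, 15:40–16:00.
Yolanda ∩ Thandi ∩ Freya ∩ Brynn: 09:00–11:10, 11:20–11:30, 12:00–12:20, 15:40–16:00.
Restricted to 09:30–15:00: 09:30–11:10, 11:20–11:30, 12:00–12:20.
Total common minutes: 100 + 10 + 20 = 130.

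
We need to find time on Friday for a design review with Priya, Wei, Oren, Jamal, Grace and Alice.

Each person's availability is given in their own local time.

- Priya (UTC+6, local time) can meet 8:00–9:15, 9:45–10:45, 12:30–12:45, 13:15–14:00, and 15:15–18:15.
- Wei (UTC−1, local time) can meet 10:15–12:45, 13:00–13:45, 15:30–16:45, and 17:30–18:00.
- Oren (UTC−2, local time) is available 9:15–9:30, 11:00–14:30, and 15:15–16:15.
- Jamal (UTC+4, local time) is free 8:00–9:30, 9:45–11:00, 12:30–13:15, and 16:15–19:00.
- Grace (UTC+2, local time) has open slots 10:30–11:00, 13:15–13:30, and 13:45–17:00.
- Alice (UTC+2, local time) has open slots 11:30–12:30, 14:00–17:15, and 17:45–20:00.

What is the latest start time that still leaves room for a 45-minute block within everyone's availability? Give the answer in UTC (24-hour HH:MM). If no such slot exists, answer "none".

Priya → UTC: 02:00–03:15, 03:45–04:45, 06:30–06:45, 07:15–08:00, 09:15–12:15.
Wei → UTC: 11:15–13:45, 14:00–14:45, 16:30–17:45, 18:30–19:00.
Oren → UTC: 11:15–11:30, 13:00–16:30, 17:15–18:15.
Jamal → UTC: 04:00–05:30, 05:45–07:00, 08:30–09:15, 12:15–15:00.
Grace → UTC: 08:30–09:00, 11:15–11:30, 11:45–15:00.
Alice → UTC: 09:30–10:30, 12:00–15:15, 15:45–18:00.
Priya ∩ Wei: 11:15–12:15.
Priya ∩ Wei ∩ Oren: 11:15–11:30.
Priya ∩ Wei ∩ Oren ∩ Jamal: (none).
Priya ∩ Wei ∩ Oren ∩ Jamal ∩ Grace: (none).
Priya ∩ Wei ∩ Oren ∩ Jamal ∩ Grace ∩ Alice: (none).
Windows ≥ 45 min: (none).

none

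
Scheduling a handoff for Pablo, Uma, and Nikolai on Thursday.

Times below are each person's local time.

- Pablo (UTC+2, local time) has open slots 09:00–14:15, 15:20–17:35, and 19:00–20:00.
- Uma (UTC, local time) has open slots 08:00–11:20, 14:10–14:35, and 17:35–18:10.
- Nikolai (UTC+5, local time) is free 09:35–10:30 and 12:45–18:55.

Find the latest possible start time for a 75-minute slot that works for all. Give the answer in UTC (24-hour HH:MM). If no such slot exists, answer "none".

Pablo → UTC: 07:00–12:15, 13:20–15:35, 17:00–18:00.
Uma → UTC: 08:00–11:20, 14:10–14:35, 17:35–18:10.
Nikolai → UTC: 04:35–05:30, 07:45–13:55.
Pablo ∩ Uma: 08:00–11:20, 14:10–14:35, 17:35–18:00.
Pablo ∩ Uma ∩ Nikolai: 08:00–11:20.
Windows ≥ 75 min: 08:00–11:20.
Latest start in the last window 08:00–11:20 is 11:20 − 75 min = 10:05.

10:05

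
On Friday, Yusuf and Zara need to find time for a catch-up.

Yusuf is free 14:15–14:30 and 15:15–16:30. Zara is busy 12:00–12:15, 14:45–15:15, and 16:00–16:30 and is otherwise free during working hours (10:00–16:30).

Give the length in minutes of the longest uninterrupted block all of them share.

45 minutes

Zara free within 10:00–16:30: 10:00–12:00, 12:15–14:45, 15:15–16:00.
Yusuf ∩ Zara: 14:15–14:30, 15:15–16:00.
Common window lengths: 15, 45 min; longest is 45.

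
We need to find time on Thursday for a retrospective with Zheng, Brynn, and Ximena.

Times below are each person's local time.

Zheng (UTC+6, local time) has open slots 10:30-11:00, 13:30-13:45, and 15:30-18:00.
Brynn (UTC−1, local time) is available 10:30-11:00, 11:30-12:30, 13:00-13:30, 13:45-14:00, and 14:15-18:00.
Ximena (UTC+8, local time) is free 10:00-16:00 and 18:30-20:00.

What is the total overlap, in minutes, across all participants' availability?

Zheng → UTC: 04:30–05:00, 07:30–07:45, 09:30–12:00.
Brynn → UTC: 11:30–12:00, 12:30–13:30, 14:00–14:30, 14:45–15:00, 15:15–19:00.
Ximena → UTC: 02:00–08:00, 10:30–12:00.
Zheng ∩ Brynn: 11:30–12:00.
Zheng ∩ Brynn ∩ Ximena: 11:30–12:00.
Total common minutes: 30.

30 minutes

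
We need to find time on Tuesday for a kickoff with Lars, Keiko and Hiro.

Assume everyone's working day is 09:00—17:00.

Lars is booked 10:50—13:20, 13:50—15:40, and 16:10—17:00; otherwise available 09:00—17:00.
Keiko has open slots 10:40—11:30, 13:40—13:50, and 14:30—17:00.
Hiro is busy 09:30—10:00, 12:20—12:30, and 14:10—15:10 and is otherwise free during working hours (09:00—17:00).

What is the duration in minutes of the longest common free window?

Lars free within 09:00–17:00: 09:00–10:50, 13:20–13:50, 15:40–16:10.
Hiro free within 09:00–17:00: 09:00–09:30, 10:00–12:20, 12:30–14:10, 15:10–17:00.
Lars ∩ Keiko: 10:40–10:50, 13:40–13:50, 15:40–16:10.
Lars ∩ Keiko ∩ Hiro: 10:40–10:50, 13:40–13:50, 15:40–16:10.
Common window lengths: 10, 10, 30 min; longest is 30.

30 minutes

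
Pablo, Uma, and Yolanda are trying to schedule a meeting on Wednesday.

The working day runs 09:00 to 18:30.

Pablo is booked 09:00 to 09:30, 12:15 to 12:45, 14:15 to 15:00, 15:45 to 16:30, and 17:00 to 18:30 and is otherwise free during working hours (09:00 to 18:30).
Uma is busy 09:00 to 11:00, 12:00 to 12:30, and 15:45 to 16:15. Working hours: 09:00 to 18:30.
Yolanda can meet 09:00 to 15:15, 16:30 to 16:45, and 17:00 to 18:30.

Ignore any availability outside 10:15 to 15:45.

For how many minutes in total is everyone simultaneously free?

Pablo free within 09:00–18:30: 09:30–12:15, 12:45–14:15, 15:00–15:45, 16:30–17:00.
Uma free within 09:00–18:30: 11:00–12:00, 12:30–15:45, 16:15–18:30.
Pablo ∩ Uma: 11:00–12:00, 12:45–14:15, 15:00–15:45, 16:30–17:00.
Pablo ∩ Uma ∩ Yolanda: 11:00–12:00, 12:45–14:15, 15:00–15:15, 16:30–16:45.
Restricted to 10:15–15:45: 11:00–12:00, 12:45–14:15, 15:00–15:15.
Total common minutes: 60 + 90 + 15 = 165.

165 minutes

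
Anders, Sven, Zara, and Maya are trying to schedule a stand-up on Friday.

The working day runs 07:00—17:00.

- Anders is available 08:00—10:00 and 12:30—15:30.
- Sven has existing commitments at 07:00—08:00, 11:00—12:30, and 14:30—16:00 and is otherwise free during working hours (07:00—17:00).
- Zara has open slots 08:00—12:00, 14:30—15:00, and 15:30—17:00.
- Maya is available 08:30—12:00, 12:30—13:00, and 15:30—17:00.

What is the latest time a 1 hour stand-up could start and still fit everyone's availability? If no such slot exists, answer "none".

Sven free within 07:00–17:00: 08:00–11:00, 12:30–14:30, 16:00–17:00.
Anders ∩ Sven: 08:00–10:00, 12:30–14:30.
Anders ∩ Sven ∩ Zara: 08:00–10:00.
Anders ∩ Sven ∩ Zara ∩ Maya: 08:30–10:00.
Windows ≥ 60 min: 08:30–10:00.
Latest start in the last window 08:30–10:00 is 10:00 − 60 min = 09:00.

09:00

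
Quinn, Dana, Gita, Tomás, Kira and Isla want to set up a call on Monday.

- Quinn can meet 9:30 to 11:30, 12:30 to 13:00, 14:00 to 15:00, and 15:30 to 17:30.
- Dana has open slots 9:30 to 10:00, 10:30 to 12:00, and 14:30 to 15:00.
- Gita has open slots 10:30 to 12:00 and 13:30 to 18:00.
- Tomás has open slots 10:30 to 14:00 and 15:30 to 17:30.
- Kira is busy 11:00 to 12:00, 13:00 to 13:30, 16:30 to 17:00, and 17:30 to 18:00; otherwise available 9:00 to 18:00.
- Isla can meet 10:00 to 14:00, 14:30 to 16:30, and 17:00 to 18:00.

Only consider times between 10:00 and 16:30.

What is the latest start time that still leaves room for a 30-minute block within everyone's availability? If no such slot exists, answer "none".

Kira free within 09:00–18:00: 09:00–11:00, 12:00–13:00, 13:30–16:30, 17:00–17:30.
Quinn ∩ Dana: 09:30–10:00, 10:30–11:30, 14:30–15:00.
Quinn ∩ Dana ∩ Gita: 10:30–11:30, 14:30–15:00.
Quinn ∩ Dana ∩ Gita ∩ Tomás: 10:30–11:30.
Quinn ∩ Dana ∩ Gita ∩ Tomás ∩ Kira: 10:30–11:00.
Quinn ∩ Dana ∩ Gita ∩ Tomás ∩ Kira ∩ Isla: 10:30–11:00.
Restricted to 10:00–16:30: 10:30–11:00.
Windows ≥ 30 min: 10:30–11:00.
Latest start in the last window 10:30–11:00 is 11:00 − 30 min = 10:30.

10:30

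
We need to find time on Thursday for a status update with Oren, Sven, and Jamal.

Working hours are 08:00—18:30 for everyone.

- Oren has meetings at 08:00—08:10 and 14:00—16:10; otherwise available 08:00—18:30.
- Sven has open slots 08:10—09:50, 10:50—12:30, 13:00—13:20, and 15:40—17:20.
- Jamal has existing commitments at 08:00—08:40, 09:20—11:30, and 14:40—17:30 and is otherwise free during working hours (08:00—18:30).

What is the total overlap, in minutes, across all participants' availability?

Oren free within 08:00–18:30: 08:10–14:00, 16:10–18:30.
Jamal free within 08:00–18:30: 08:40–09:20, 11:30–14:40, 17:30–18:30.
Oren ∩ Sven: 08:10–09:50, 10:50–12:30, 13:00–13:20, 16:10–17:20.
Oren ∩ Sven ∩ Jamal: 08:40–09:20, 11:30–12:30, 13:00–13:20.
Total common minutes: 40 + 60 + 20 = 120.

120 minutes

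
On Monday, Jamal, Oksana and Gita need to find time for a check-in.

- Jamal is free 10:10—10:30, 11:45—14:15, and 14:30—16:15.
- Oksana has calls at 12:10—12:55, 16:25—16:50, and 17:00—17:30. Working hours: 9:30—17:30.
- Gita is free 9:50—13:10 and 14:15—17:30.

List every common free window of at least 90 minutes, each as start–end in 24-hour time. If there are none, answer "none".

Oksana free within 09:30–17:30: 09:30–12:10, 12:55–16:25, 16:50–17:00.
Jamal ∩ Oksana: 10:10–10:30, 11:45–12:10, 12:55–14:15, 14:30–16:15.
Jamal ∩ Oksana ∩ Gita: 10:10–10:30, 11:45–12:10, 12:55–13:10, 14:30–16:15.
Windows ≥ 90 min: 14:30–16:15.

14:30–16:15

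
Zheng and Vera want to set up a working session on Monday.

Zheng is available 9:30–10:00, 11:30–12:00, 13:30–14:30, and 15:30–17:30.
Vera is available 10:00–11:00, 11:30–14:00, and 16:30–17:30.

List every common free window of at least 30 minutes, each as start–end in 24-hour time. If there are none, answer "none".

Zheng ∩ Vera: 11:30–12:00, 13:30–14:00, 16:30–17:30.
Windows ≥ 30 min: 11:30–12:00, 13:30–14:00, 16:30–17:30.

11:30–12:00, 13:30–14:00, 16:30–17:30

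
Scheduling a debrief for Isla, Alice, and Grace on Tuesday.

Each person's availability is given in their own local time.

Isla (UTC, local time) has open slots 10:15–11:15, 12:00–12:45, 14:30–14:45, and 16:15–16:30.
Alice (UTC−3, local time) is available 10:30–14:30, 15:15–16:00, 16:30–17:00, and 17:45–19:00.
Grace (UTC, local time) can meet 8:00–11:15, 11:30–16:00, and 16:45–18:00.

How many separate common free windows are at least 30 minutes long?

Isla → UTC: 10:15–11:15, 12:00–12:45, 14:30–14:45, 16:15–16:30.
Alice → UTC: 13:30–17:30, 18:15–19:00, 19:30–20:00, 20:45–22:00.
Grace → UTC: 08:00–11:15, 11:30–16:00, 16:45–18:00.
Isla ∩ Alice: 14:30–14:45, 16:15–16:30.
Isla ∩ Alice ∩ Grace: 14:30–14:45.
Windows ≥ 30 min: (none).
That's 0 windows.

0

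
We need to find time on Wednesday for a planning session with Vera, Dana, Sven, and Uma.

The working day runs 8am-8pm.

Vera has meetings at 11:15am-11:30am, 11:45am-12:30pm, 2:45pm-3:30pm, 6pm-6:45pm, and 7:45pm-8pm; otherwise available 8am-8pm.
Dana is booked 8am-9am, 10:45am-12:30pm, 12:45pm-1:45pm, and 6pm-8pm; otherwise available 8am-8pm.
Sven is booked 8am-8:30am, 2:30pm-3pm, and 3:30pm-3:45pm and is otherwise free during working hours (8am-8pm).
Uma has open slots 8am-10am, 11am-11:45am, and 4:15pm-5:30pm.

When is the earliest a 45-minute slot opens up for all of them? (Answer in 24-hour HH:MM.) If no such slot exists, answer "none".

Vera free within 08:00–20:00: 08:00–11:15, 11:30–11:45, 12:30–14:45, 15:30–18:00, 18:45–19:45.
Dana free within 08:00–20:00: 09:00–10:45, 12:30–12:45, 13:45–18:00.
Sven free within 08:00–20:00: 08:30–14:30, 15:00–15:30, 15:45–20:00.
Vera ∩ Dana: 09:00–10:45, 12:30–12:45, 13:45–14:45, 15:30–18:00.
Vera ∩ Dana ∩ Sven: 09:00–10:45, 12:30–12:45, 13:45–14:30, 15:45–18:00.
Vera ∩ Dana ∩ Sven ∩ Uma: 09:00–10:00, 16:15–17:30.
Windows ≥ 45 min: 09:00–10:00, 16:15–17:30.
Earliest such window starts at 09:00.

09:00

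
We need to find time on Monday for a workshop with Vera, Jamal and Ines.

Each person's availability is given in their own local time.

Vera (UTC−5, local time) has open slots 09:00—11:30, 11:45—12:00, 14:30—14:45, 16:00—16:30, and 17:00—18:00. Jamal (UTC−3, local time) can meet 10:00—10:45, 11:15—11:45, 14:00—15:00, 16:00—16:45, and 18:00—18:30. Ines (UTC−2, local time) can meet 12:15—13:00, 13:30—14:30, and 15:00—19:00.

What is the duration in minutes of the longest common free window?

Vera → UTC: 14:00–16:30, 16:45–17:00, 19:30–19:45, 21:00–21:30, 22:00–23:00.
Jamal → UTC: 13:00–13:45, 14:15–14:45, 17:00–18:00, 19:00–19:45, 21:00–21:30.
Ines → UTC: 14:15–15:00, 15:30–16:30, 17:00–21:00.
Vera ∩ Jamal: 14:15–14:45, 19:30–19:45, 21:00–21:30.
Vera ∩ Jamal ∩ Ines: 14:15–14:45, 19:30–19:45.
Common window lengths: 30, 15 min; longest is 30.

30 minutes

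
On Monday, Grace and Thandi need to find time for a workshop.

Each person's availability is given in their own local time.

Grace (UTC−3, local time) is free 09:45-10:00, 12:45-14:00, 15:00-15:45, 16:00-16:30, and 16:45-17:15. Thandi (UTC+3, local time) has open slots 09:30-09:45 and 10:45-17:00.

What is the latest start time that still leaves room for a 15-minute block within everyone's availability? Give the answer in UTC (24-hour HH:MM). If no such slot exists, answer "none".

12:45

Grace → UTC: 12:45–13:00, 15:45–17:00, 18:00–18:45, 19:00–19:30, 19:45–20:15.
Thandi → UTC: 06:30–06:45, 07:45–14:00.
Grace ∩ Thandi: 12:45–13:00.
Windows ≥ 15 min: 12:45–13:00.
Latest start in the last window 12:45–13:00 is 13:00 − 15 min = 12:45.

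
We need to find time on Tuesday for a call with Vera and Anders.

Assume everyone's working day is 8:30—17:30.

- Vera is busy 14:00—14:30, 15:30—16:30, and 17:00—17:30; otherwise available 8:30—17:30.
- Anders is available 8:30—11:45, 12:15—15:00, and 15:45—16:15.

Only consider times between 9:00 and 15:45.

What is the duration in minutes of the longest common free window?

Vera free within 08:30–17:30: 08:30–14:00, 14:30–15:30, 16:30–17:00.
Vera ∩ Anders: 08:30–11:45, 12:15–14:00, 14:30–15:00.
Restricted to 09:00–15:45: 09:00–11:45, 12:15–14:00, 14:30–15:00.
Common window lengths: 165, 105, 30 min; longest is 165.

165 minutes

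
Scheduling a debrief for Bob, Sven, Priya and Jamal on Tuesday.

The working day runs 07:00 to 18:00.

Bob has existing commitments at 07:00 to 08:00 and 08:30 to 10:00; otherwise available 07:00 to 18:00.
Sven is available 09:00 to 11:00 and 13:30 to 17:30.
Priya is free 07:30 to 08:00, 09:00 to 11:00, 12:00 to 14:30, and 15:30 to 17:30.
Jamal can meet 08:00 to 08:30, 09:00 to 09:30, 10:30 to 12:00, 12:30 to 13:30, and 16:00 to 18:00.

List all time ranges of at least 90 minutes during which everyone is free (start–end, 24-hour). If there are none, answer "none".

Bob free within 07:00–18:00: 08:00–08:30, 10:00–18:00.
Bob ∩ Sven: 10:00–11:00, 13:30–17:30.
Bob ∩ Sven ∩ Priya: 10:00–11:00, 13:30–14:30, 15:30–17:30.
Bob ∩ Sven ∩ Priya ∩ Jamal: 10:30–11:00, 16:00–17:30.
Windows ≥ 90 min: 16:00–17:30.

16:00–17:30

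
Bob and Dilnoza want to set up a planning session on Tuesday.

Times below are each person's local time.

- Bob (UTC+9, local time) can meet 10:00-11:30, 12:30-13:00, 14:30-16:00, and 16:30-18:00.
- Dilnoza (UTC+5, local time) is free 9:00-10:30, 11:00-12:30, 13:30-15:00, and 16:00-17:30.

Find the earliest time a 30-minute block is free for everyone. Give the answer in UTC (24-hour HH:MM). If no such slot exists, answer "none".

06:00

Bob → UTC: 01:00–02:30, 03:30–04:00, 05:30–07:00, 07:30–09:00.
Dilnoza → UTC: 04:00–05:30, 06:00–07:30, 08:30–10:00, 11:00–12:30.
Bob ∩ Dilnoza: 06:00–07:00, 08:30–09:00.
Windows ≥ 30 min: 06:00–07:00, 08:30–09:00.
Earliest such window starts at 06:00.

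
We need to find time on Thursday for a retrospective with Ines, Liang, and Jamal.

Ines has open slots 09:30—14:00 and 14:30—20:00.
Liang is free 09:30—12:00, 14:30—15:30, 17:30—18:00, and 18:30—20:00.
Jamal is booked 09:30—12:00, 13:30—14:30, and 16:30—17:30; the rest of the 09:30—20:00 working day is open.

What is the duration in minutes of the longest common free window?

90 minutes

Jamal free within 09:30–20:00: 12:00–13:30, 14:30–16:30, 17:30–20:00.
Ines ∩ Liang: 09:30–12:00, 14:30–15:30, 17:30–18:00, 18:30–20:00.
Ines ∩ Liang ∩ Jamal: 14:30–15:30, 17:30–18:00, 18:30–20:00.
Common window lengths: 60, 30, 90 min; longest is 90.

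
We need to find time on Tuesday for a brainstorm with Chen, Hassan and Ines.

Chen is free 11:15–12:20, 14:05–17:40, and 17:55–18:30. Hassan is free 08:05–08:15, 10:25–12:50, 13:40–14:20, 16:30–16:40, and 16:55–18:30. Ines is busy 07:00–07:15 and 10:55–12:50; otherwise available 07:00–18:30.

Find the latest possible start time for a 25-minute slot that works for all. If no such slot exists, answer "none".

18:05

Ines free within 07:00–18:30: 07:15–10:55, 12:50–18:30.
Chen ∩ Hassan: 11:15–12:20, 14:05–14:20, 16:30–16:40, 16:55–17:40, 17:55–18:30.
Chen ∩ Hassan ∩ Ines: 14:05–14:20, 16:30–16:40, 16:55–17:40, 17:55–18:30.
Windows ≥ 25 min: 16:55–17:40, 17:55–18:30.
Latest start in the last window 17:55–18:30 is 18:30 − 25 min = 18:05.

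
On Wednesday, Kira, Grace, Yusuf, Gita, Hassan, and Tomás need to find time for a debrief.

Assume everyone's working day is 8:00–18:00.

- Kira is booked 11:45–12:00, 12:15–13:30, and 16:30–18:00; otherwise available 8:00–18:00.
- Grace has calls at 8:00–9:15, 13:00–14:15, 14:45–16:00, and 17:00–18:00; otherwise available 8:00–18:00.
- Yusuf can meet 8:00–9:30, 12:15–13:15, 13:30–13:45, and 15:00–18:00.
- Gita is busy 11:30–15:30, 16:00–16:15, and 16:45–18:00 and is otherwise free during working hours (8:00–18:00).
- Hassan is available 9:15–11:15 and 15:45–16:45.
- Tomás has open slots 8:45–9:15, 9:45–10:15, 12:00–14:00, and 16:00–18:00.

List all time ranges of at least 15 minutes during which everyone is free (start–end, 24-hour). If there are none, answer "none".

16:15–16:30

Kira free within 08:00–18:00: 08:00–11:45, 12:00–12:15, 13:30–16:30.
Grace free within 08:00–18:00: 09:15–13:00, 14:15–14:45, 16:00–17:00.
Gita free within 08:00–18:00: 08:00–11:30, 15:30–16:00, 16:15–16:45.
Kira ∩ Grace: 09:15–11:45, 12:00–12:15, 14:15–14:45, 16:00–16:30.
Kira ∩ Grace ∩ Yusuf: 09:15–09:30, 16:00–16:30.
Kira ∩ Grace ∩ Yusuf ∩ Gita: 09:15–09:30, 16:15–16:30.
Kira ∩ Grace ∩ Yusuf ∩ Gita ∩ Hassan: 09:15–09:30, 16:15–16:30.
Kira ∩ Grace ∩ Yusuf ∩ Gita ∩ Hassan ∩ Tomás: 16:15–16:30.
Windows ≥ 15 min: 16:15–16:30.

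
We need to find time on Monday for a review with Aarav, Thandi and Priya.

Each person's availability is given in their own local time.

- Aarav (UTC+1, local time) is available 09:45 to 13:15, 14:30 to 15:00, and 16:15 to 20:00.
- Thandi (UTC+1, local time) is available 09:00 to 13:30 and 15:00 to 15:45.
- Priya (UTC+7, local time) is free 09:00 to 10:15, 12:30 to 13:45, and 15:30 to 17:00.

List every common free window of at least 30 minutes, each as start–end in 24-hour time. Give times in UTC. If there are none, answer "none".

Aarav → UTC: 08:45–12:15, 13:30–14:00, 15:15–19:00.
Thandi → UTC: 08:00–12:30, 14:00–14:45.
Priya → UTC: 02:00–03:15, 05:30–06:45, 08:30–10:00.
Aarav ∩ Thandi: 08:45–12:15.
Aarav ∩ Thandi ∩ Priya: 08:45–10:00.
Windows ≥ 30 min: 08:45–10:00.

08:45–10:00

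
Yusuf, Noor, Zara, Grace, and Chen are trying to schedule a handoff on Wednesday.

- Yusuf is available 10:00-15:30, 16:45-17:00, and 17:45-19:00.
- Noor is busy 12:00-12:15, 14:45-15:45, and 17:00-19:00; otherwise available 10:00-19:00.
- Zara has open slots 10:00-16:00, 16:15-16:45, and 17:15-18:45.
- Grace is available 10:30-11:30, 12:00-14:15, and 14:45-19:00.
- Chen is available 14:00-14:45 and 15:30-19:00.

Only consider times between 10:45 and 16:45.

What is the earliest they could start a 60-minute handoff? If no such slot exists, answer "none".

none

Noor free within 10:00–19:00: 10:00–12:00, 12:15–14:45, 15:45–17:00.
Yusuf ∩ Noor: 10:00–12:00, 12:15–14:45, 16:45–17:00.
Yusuf ∩ Noor ∩ Zara: 10:00–12:00, 12:15–14:45.
Yusuf ∩ Noor ∩ Zara ∩ Grace: 10:30–11:30, 12:15–14:15.
Yusuf ∩ Noor ∩ Zara ∩ Grace ∩ Chen: 14:00–14:15.
Restricted to 10:45–16:45: 14:00–14:15.
Windows ≥ 60 min: (none).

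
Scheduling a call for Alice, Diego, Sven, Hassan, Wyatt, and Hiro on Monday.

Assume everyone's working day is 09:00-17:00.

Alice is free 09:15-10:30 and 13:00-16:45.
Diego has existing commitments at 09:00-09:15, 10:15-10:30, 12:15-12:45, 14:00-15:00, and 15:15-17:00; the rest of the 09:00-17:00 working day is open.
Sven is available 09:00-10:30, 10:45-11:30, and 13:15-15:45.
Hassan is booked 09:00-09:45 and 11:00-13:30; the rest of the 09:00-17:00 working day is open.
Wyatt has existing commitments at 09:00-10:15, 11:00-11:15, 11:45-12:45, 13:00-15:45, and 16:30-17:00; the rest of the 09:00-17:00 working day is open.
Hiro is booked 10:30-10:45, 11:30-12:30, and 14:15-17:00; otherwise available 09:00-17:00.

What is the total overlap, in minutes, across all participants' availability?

0 minutes

Diego free within 09:00–17:00: 09:15–10:15, 10:30–12:15, 12:45–14:00, 15:00–15:15.
Hassan free within 09:00–17:00: 09:45–11:00, 13:30–17:00.
Wyatt free within 09:00–17:00: 10:15–11:00, 11:15–11:45, 12:45–13:00, 15:45–16:30.
Hiro free within 09:00–17:00: 09:00–10:30, 10:45–11:30, 12:30–14:15.
Alice ∩ Diego: 09:15–10:15, 13:00–14:00, 15:00–15:15.
Alice ∩ Diego ∩ Sven: 09:15–10:15, 13:15–14:00, 15:00–15:15.
Alice ∩ Diego ∩ Sven ∩ Hassan: 09:45–10:15, 13:30–14:00, 15:00–15:15.
Alice ∩ Diego ∩ Sven ∩ Hassan ∩ Wyatt: (none).
Alice ∩ Diego ∩ Sven ∩ Hassan ∩ Wyatt ∩ Hiro: (none).
Total common minutes: 0.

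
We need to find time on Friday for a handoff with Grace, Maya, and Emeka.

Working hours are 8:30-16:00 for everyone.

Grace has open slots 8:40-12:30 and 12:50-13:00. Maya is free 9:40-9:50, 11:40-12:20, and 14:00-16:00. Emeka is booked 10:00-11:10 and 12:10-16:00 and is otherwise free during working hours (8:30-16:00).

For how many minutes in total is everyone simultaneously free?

40 minutes

Emeka free within 08:30–16:00: 08:30–10:00, 11:10–12:10.
Grace ∩ Maya: 09:40–09:50, 11:40–12:20.
Grace ∩ Maya ∩ Emeka: 09:40–09:50, 11:40–12:10.
Total common minutes: 10 + 30 = 40.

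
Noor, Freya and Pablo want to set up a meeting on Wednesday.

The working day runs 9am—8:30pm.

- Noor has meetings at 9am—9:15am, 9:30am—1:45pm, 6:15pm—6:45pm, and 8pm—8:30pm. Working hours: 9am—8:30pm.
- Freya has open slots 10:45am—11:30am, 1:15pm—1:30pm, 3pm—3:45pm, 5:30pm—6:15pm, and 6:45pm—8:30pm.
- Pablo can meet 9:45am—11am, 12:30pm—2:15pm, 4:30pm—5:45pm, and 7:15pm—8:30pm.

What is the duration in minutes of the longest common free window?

45 minutes

Noor free within 09:00–20:30: 09:15–09:30, 13:45–18:15, 18:45–20:00.
Noor ∩ Freya: 15:00–15:45, 17:30–18:15, 18:45–20:00.
Noor ∩ Freya ∩ Pablo: 17:30–17:45, 19:15–20:00.
Common window lengths: 15, 45 min; longest is 45.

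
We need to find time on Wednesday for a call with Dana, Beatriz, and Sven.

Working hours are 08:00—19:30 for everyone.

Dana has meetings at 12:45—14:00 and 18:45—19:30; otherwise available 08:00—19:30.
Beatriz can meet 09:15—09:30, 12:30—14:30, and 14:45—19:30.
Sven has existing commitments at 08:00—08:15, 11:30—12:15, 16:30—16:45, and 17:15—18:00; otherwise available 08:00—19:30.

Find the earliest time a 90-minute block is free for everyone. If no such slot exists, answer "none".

Dana free within 08:00–19:30: 08:00–12:45, 14:00–18:45.
Sven free within 08:00–19:30: 08:15–11:30, 12:15–16:30, 16:45–17:15, 18:00–19:30.
Dana ∩ Beatriz: 09:15–09:30, 12:30–12:45, 14:00–14:30, 14:45–18:45.
Dana ∩ Beatriz ∩ Sven: 09:15–09:30, 12:30–12:45, 14:00–14:30, 14:45–16:30, 16:45–17:15, 18:00–18:45.
Windows ≥ 90 min: 14:45–16:30.
Earliest such window starts at 14:45.

14:45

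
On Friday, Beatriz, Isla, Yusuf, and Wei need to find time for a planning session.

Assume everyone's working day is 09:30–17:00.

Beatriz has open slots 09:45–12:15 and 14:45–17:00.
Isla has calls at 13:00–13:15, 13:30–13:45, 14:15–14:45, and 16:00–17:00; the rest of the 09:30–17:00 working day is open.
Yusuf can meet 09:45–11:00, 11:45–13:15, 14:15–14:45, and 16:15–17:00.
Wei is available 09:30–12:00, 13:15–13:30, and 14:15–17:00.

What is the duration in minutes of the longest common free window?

75 minutes

Isla free within 09:30–17:00: 09:30–13:00, 13:15–13:30, 13:45–14:15, 14:45–16:00.
Beatriz ∩ Isla: 09:45–12:15, 14:45–16:00.
Beatriz ∩ Isla ∩ Yusuf: 09:45–11:00, 11:45–12:15.
Beatriz ∩ Isla ∩ Yusuf ∩ Wei: 09:45–11:00, 11:45–12:00.
Common window lengths: 75, 15 min; longest is 75.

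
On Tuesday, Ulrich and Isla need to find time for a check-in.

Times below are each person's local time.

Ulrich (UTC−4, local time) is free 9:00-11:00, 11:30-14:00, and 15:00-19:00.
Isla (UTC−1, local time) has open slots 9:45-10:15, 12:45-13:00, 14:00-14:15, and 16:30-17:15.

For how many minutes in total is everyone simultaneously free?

45 minutes

Ulrich → UTC: 13:00–15:00, 15:30–18:00, 19:00–23:00.
Isla → UTC: 10:45–11:15, 13:45–14:00, 15:00–15:15, 17:30–18:15.
Ulrich ∩ Isla: 13:45–14:00, 17:30–18:00.
Total common minutes: 15 + 30 = 45.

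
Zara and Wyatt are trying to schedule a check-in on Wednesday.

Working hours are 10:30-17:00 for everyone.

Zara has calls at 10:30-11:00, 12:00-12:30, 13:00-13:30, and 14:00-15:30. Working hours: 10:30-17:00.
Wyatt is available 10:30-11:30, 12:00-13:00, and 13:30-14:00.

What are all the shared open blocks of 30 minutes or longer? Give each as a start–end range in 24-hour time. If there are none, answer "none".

Zara free within 10:30–17:00: 11:00–12:00, 12:30–13:00, 13:30–14:00, 15:30–17:00.
Zara ∩ Wyatt: 11:00–11:30, 12:30–13:00, 13:30–14:00.
Windows ≥ 30 min: 11:00–11:30, 12:30–13:00, 13:30–14:00.

11:00–11:30, 12:30–13:00, 13:30–14:00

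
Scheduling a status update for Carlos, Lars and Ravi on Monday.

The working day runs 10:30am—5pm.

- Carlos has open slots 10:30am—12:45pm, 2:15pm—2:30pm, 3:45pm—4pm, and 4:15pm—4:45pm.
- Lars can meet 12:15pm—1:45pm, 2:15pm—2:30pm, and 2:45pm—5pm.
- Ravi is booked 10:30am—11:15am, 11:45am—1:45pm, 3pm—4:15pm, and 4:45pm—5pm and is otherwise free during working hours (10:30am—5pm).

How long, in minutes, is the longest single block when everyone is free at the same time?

Ravi free within 10:30–17:00: 11:15–11:45, 13:45–15:00, 16:15–16:45.
Carlos ∩ Lars: 12:15–12:45, 14:15–14:30, 15:45–16:00, 16:15–16:45.
Carlos ∩ Lars ∩ Ravi: 14:15–14:30, 16:15–16:45.
Common window lengths: 15, 30 min; longest is 30.

30 minutes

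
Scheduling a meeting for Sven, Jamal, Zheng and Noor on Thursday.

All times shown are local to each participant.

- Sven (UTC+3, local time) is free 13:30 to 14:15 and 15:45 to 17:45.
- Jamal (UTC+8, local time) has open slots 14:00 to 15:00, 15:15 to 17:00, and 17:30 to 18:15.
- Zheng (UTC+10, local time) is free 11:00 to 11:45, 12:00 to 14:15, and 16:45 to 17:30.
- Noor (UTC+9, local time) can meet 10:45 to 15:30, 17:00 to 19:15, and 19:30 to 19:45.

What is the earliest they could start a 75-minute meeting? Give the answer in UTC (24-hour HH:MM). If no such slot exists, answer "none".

Sven → UTC: 10:30–11:15, 12:45–14:45.
Jamal → UTC: 06:00–07:00, 07:15–09:00, 09:30–10:15.
Zheng → UTC: 01:00–01:45, 02:00–04:15, 06:45–07:30.
Noor → UTC: 01:45–06:30, 08:00–10:15, 10:30–10:45.
Sven ∩ Jamal: (none).
Sven ∩ Jamal ∩ Zheng: (none).
Sven ∩ Jamal ∩ Zheng ∩ Noor: (none).
Windows ≥ 75 min: (none).

none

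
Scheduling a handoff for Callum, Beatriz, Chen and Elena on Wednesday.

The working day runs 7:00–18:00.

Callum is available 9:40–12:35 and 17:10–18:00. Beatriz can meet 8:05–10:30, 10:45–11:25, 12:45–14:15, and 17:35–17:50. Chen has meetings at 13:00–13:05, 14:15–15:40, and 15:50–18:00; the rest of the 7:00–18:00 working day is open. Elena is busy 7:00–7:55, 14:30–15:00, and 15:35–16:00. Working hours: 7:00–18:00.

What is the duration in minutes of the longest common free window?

Chen free within 07:00–18:00: 07:00–13:00, 13:05–14:15, 15:40–15:50.
Elena free within 07:00–18:00: 07:55–14:30, 15:00–15:35, 16:00–18:00.
Callum ∩ Beatriz: 09:40–10:30, 10:45–11:25, 17:35–17:50.
Callum ∩ Beatriz ∩ Chen: 09:40–10:30, 10:45–11:25.
Callum ∩ Beatriz ∩ Chen ∩ Elena: 09:40–10:30, 10:45–11:25.
Common window lengths: 50, 40 min; longest is 50.

50 minutes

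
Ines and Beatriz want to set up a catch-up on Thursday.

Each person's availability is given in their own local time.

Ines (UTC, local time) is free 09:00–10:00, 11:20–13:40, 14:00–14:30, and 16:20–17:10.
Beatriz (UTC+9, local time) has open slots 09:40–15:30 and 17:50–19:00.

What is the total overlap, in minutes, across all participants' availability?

60 minutes

Ines → UTC: 09:00–10:00, 11:20–13:40, 14:00–14:30, 16:20–17:10.
Beatriz → UTC: 00:40–06:30, 08:50–10:00.
Ines ∩ Beatriz: 09:00–10:00.
Total common minutes: 60.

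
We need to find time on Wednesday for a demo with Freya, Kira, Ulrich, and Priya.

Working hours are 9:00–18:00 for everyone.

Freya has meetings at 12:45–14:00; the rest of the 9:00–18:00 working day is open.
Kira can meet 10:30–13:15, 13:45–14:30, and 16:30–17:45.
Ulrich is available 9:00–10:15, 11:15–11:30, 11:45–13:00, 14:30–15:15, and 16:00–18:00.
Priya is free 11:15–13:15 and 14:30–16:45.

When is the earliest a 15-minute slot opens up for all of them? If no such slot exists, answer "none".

Freya free within 09:00–18:00: 09:00–12:45, 14:00–18:00.
Freya ∩ Kira: 10:30–12:45, 14:00–14:30, 16:30–17:45.
Freya ∩ Kira ∩ Ulrich: 11:15–11:30, 11:45–12:45, 16:30–17:45.
Freya ∩ Kira ∩ Ulrich ∩ Priya: 11:15–11:30, 11:45–12:45, 16:30–16:45.
Windows ≥ 15 min: 11:15–11:30, 11:45–12:45, 16:30–16:45.
Earliest such window starts at 11:15.

11:15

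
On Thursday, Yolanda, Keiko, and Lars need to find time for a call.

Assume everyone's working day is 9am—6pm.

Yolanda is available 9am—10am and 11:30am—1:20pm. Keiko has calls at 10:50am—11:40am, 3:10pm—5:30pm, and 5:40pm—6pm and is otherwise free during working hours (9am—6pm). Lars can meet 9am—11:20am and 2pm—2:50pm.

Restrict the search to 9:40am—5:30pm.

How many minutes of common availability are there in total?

20 minutes

Keiko free within 09:00–18:00: 09:00–10:50, 11:40–15:10, 17:30–17:40.
Yolanda ∩ Keiko: 09:00–10:00, 11:40–13:20.
Yolanda ∩ Keiko ∩ Lars: 09:00–10:00.
Restricted to 09:40–17:30: 09:40–10:00.
Total common minutes: 20.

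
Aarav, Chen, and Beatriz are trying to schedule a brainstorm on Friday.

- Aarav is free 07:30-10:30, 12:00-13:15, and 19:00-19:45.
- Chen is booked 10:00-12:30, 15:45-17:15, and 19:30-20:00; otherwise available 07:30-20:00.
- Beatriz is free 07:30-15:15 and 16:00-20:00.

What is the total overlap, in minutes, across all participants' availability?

225 minutes

Chen free within 07:30–20:00: 07:30–10:00, 12:30–15:45, 17:15–19:30.
Aarav ∩ Chen: 07:30–10:00, 12:30–13:15, 19:00–19:30.
Aarav ∩ Chen ∩ Beatriz: 07:30–10:00, 12:30–13:15, 19:00–19:30.
Total common minutes: 150 + 45 + 30 = 225.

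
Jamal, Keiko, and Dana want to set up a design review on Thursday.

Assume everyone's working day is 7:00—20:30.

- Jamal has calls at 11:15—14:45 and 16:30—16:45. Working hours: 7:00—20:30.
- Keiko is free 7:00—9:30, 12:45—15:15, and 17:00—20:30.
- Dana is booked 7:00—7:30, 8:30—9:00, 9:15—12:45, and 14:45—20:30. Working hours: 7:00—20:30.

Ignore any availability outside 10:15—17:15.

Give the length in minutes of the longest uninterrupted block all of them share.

Jamal free within 07:00–20:30: 07:00–11:15, 14:45–16:30, 16:45–20:30.
Dana free within 07:00–20:30: 07:30–08:30, 09:00–09:15, 12:45–14:45.
Jamal ∩ Keiko: 07:00–09:30, 14:45–15:15, 17:00–20:30.
Jamal ∩ Keiko ∩ Dana: 07:30–08:30, 09:00–09:15.
Restricted to 10:15–17:15: (none).
No common window.

0 minutes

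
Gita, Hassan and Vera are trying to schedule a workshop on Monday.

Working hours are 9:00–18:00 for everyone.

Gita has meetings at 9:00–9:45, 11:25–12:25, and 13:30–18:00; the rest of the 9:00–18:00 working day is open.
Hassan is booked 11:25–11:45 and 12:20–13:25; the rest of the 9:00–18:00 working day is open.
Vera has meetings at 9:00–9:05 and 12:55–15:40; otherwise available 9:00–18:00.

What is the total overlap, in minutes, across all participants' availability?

100 minutes

Gita free within 09:00–18:00: 09:45–11:25, 12:25–13:30.
Hassan free within 09:00–18:00: 09:00–11:25, 11:45–12:20, 13:25–18:00.
Vera free within 09:00–18:00: 09:05–12:55, 15:40–18:00.
Gita ∩ Hassan: 09:45–11:25, 13:25–13:30.
Gita ∩ Hassan ∩ Vera: 09:45–11:25.
Total common minutes: 100.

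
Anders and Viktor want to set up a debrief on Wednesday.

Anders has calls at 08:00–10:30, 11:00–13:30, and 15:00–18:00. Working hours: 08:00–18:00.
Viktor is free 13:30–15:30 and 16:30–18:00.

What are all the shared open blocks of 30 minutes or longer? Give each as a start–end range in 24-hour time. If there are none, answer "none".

13:30–15:00

Anders free within 08:00–18:00: 10:30–11:00, 13:30–15:00.
Anders ∩ Viktor: 13:30–15:00.
Windows ≥ 30 min: 13:30–15:00.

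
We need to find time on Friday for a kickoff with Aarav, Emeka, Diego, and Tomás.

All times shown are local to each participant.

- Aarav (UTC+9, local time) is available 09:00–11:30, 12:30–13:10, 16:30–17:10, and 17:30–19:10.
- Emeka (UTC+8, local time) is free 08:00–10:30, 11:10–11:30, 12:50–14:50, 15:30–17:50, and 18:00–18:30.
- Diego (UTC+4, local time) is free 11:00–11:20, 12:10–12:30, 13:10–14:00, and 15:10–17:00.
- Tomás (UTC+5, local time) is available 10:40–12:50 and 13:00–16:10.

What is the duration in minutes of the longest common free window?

Aarav → UTC: 00:00–02:30, 03:30–04:10, 07:30–08:10, 08:30–10:10.
Emeka → UTC: 00:00–02:30, 03:10–03:30, 04:50–06:50, 07:30–09:50, 10:00–10:30.
Diego → UTC: 07:00–07:20, 08:10–08:30, 09:10–10:00, 11:10–13:00.
Tomás → UTC: 05:40–07:50, 08:00–11:10.
Aarav ∩ Emeka: 00:00–02:30, 07:30–08:10, 08:30–09:50, 10:00–10:10.
Aarav ∩ Emeka ∩ Diego: 09:10–09:50.
Aarav ∩ Emeka ∩ Diego ∩ Tomás: 09:10–09:50.
Single common window of 40 minutes.

40 minutes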